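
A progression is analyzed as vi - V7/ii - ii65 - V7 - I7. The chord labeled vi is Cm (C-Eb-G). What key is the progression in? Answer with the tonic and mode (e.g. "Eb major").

Eb major

The anchor chord is a minor triad on C, labeled vi.
If C is scale degree 6 and the mode makes that degree carry a minor triad, the tonic is Eb and the mode is major.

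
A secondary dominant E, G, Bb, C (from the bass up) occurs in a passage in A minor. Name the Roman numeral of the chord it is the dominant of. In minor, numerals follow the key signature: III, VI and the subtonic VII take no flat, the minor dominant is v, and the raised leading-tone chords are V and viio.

The chord is a dominant seventh chord on C.
A dominant resolves down a perfect fifth: C → F. In A minor, F is scale degree 6, i.e. VI.

VI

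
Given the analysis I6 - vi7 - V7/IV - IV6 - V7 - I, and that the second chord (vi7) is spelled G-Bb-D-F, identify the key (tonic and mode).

The chord Gm7 is a minor seventh chord rooted on G; its label is vi7.
Counting down 5 scale steps from G places the tonic on Bb; a minor seventh chord on degree 6 is diatonic only in major.

Bb major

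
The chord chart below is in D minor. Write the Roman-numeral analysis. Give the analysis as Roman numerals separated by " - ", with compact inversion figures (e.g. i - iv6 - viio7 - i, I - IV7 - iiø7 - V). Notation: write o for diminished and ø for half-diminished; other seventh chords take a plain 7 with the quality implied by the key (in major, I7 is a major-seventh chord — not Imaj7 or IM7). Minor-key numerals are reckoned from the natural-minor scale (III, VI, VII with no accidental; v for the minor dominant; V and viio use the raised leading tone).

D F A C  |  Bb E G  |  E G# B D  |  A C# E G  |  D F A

D-F-A-C: root D is the tonic; minor seventh chord there is i7.
Bb-E-G: root E is the supertonic; diminished triad there is iio64.
E-G#-B-D: chromatic; E is V of V, so V7/V.
A-C#-E-G has root A, degree 5 in D minor, so V7.
D-F-A has root D, degree 1 in D minor, so i.

i7 - iio64 - V7/V - V7 - i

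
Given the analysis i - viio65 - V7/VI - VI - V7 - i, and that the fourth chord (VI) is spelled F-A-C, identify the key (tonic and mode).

VI is given as F-A-C — a major triad with root F.
If F is scale degree 6 and the mode makes that degree carry a major triad, the tonic is A and the mode is minor.

A minor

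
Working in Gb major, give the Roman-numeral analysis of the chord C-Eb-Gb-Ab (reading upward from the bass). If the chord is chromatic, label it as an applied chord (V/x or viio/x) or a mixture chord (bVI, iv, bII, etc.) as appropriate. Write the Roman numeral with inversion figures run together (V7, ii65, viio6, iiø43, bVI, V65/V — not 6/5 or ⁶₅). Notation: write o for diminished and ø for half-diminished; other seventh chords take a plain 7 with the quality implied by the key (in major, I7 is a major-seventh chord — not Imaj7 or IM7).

Stacked in thirds the chord is Ab-C-Eb-Gb: a dominant seventh chord on Ab.
Ab is not a diatonic chord root with this quality in Gb major, but it lies a perfect fifth above Db (V), so the chord functions as an applied dominant of V.
With C in the bass the chord is in first inversion, so the figured bass is 65.

V65/V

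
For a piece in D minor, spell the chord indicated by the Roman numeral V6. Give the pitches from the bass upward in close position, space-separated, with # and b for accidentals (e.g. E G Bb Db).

In D minor, the dominant is A. The dominant is major (leading tone raised), so V is a major triad.
That chord is spelled A-C#-E.
With the 6 figure the chord is in first inversion; from the bass C# upward in close position it reads C#-E-A.

C# E A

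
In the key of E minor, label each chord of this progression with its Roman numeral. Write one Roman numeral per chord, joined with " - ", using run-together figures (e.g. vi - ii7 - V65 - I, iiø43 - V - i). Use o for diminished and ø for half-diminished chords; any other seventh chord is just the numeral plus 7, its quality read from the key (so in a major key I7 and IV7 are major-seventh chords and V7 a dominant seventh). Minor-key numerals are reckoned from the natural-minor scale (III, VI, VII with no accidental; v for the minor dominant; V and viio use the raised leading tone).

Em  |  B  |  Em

i - V - i

Em has root E, degree 1 in E minor, so i.
B: major triad on B = scale degree 5 → V.
Em: root E is the tonic; minor triad there is i.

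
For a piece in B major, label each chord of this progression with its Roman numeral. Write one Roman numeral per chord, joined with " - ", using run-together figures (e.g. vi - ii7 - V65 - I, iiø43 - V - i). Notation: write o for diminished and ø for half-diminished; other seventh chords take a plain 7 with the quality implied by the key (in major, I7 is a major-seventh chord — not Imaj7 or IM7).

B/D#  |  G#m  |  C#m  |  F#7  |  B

B/D#: major triad on B = scale degree 1 → I6.
G#m has root G#, degree 6 in B major, so vi.
C#m: root C# is the supertonic; minor triad there is ii.
F#7: dominant seventh chord on F# = scale degree 5 → V7.
B has root B, degree 1 in B major, so I.

I6 - vi - ii - V7 - I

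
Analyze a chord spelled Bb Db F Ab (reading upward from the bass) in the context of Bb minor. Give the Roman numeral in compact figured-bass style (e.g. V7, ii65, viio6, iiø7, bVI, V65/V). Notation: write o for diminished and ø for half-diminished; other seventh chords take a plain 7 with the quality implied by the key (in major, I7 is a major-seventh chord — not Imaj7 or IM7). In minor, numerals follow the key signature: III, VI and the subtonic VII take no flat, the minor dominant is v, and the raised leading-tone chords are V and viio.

The pitches Bb-Db-F-Ab form a minor seventh chord rooted on Bb.
In Bb minor, Bb is the tonic; the diatonic minor seventh chord there is i7.

i7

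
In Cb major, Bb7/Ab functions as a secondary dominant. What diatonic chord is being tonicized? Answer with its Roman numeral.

iii

The chord is a dominant seventh chord on Bb.
A dominant resolves down a perfect fifth: Bb → Eb. In Cb major, Eb is scale degree 3, i.e. iii.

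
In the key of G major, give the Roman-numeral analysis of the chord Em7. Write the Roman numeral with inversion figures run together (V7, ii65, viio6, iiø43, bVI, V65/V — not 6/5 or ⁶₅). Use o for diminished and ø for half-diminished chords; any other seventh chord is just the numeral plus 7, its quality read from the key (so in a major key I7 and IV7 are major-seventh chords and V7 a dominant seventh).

Stacked in thirds the chord is E-G-B-D: a minor seventh chord on E.
E is scale degree 6 in G major, and a minor seventh chord on that degree is written vi7.

vi7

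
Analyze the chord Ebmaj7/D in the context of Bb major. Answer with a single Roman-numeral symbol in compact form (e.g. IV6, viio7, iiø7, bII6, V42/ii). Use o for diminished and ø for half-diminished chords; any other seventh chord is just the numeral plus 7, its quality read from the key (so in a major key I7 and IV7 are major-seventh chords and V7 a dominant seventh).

The pitches Eb-G-Bb-D form a major seventh chord rooted on Eb.
Eb is scale degree 4 in Bb major, and a major seventh chord on that degree is written IV7.
With D in the bass the chord is in third inversion, so the figured bass is 42.

IV42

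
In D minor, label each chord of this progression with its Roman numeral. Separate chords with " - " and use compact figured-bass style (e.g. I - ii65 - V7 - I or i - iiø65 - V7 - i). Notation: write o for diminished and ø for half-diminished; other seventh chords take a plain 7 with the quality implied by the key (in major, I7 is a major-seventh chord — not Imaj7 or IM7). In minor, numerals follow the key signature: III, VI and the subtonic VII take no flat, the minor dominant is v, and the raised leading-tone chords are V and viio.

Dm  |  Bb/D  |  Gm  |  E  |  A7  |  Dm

Dm: root D is the tonic; minor triad there is i.
Bb/D has root Bb, degree 6 in D minor, so VI6.
Gm: root G is the subdominant; minor triad there is iv.
E: chromatic; E is V of V, so V/V.
A7: root A is the dominant; dominant seventh chord there is V7.
Dm: root D is the tonic; minor triad there is i.

i - VI6 - iv - V/V - V7 - i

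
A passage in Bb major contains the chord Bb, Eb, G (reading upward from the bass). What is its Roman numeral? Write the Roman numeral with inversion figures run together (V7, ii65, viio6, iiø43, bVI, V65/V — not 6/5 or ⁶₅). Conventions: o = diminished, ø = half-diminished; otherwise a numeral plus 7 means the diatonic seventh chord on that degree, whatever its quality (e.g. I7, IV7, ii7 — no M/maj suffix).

IV64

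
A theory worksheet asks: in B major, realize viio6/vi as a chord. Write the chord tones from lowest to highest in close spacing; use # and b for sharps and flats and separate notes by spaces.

A# C# F##

viio6/vi is a secondary leading-tone chord. The target vi is G# in B major; the applied chord is rooted a semitone below, on F##.
Building a diminished triad on F## gives F##-A#-C#.
The figured bass 6 indicates first inversion, placing the third (A#) in the bass: A#-C#-F##.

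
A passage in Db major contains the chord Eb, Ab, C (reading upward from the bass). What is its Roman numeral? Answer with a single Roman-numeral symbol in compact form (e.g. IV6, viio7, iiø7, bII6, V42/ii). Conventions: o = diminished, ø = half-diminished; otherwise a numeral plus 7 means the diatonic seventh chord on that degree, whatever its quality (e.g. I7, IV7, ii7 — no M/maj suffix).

Stacked in thirds the chord is Ab-C-Eb: a major triad on Ab.
In Db major, Ab is the dominant; the diatonic major triad there is V.
With Eb in the bass the chord is in second inversion, so the figured bass is 64.

V64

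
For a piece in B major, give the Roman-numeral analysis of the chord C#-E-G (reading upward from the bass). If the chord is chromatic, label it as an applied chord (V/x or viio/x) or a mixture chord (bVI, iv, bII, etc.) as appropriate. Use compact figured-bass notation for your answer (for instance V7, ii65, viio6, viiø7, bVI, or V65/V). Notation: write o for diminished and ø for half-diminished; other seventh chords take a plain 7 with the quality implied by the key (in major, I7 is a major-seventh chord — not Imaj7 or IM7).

Stacked in thirds the chord is C#-E-G: a diminished triad on C#.
C# is the second degree of B major. This is the diminished supertonic triad, borrowed from the parallel minor.

iio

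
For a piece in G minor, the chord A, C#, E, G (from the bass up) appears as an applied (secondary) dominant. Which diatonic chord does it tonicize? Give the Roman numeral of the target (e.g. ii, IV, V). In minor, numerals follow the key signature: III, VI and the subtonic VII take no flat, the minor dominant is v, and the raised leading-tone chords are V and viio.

The chord is a dominant seventh chord on A.
A dominant resolves down a perfect fifth: A → D. In G minor, D is scale degree 5, i.e. V.

V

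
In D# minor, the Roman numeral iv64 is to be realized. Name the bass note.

iv in D# minor has root G#; the chord is G#-B-D#.
The figure 64 means second inversion — the fifth is in the bass.

D#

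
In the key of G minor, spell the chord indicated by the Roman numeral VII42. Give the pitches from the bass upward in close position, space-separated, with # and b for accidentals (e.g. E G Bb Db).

Eb F A C

In G minor, the subtonic is F, and the diatonic chord built there is a dominant seventh chord.
That chord is spelled F-A-C-Eb.
With the 42 figure the chord is in third inversion; from the bass Eb upward in close position it reads Eb-F-A-C.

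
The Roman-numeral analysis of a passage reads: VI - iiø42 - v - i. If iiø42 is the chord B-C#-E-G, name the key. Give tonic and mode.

The chord C#m7b5/B is a half-diminished seventh chord rooted on C#; its label is iiø42.
iiø42 on C# implies C# is the supertonic; that puts the tonic at B, and the lowercase numeral fits minor mode.

B minor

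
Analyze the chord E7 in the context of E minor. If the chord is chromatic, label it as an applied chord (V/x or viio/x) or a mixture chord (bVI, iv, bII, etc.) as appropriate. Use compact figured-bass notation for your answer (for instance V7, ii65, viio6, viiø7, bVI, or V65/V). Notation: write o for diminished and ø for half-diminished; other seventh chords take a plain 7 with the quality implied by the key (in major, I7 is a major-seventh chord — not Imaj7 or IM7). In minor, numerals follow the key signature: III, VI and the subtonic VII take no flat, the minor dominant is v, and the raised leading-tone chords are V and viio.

V7/iv

Stacked in thirds the chord is E-G#-B-D: a dominant seventh chord on E.
E is not a diatonic chord root with this quality in E minor, but it lies a perfect fifth above A (iv), so the chord functions as an applied dominant of iv.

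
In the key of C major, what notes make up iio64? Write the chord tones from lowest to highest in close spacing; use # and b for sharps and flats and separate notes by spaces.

iio64 is the diminished supertonic triad, borrowed from the parallel minor. In C major that root is D.
So the chord is D-F-Ab, a diminished triad.
The figured bass 64 indicates second inversion, placing the fifth (Ab) in the bass: Ab-D-F.

Ab D F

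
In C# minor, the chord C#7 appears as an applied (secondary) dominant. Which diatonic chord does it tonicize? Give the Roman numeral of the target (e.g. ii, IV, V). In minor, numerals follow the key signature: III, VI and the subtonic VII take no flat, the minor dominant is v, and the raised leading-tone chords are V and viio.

iv

The chord is a dominant seventh chord on C#.
A dominant resolves down a perfect fifth: C# → F#. In C# minor, F# is scale degree 4, i.e. iv.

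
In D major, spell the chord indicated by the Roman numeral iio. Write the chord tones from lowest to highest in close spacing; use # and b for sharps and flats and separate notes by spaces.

E G Bb

Scale degree 2 in D major is E; here the chord built on it is altered to a diminished triad. iio is the diminished supertonic triad, borrowed from the parallel minor.
So the chord is E-G-Bb, a diminished triad.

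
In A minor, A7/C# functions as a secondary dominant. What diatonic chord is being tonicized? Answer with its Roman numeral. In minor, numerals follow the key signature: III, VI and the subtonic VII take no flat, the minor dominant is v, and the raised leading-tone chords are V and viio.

iv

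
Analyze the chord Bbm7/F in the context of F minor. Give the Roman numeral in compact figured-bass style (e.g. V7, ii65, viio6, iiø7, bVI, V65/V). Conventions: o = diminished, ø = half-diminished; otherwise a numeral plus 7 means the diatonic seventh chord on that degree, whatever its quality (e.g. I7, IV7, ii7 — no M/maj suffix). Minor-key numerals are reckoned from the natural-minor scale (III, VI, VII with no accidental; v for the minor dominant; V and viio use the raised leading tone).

Stacked in thirds the chord is Bb-Db-F-Ab: a minor seventh chord on Bb.
Bb is scale degree 4 in F minor, and a minor seventh chord on that degree is written iv7.
With F in the bass the chord is in second inversion, so the figured bass is 43.

iv43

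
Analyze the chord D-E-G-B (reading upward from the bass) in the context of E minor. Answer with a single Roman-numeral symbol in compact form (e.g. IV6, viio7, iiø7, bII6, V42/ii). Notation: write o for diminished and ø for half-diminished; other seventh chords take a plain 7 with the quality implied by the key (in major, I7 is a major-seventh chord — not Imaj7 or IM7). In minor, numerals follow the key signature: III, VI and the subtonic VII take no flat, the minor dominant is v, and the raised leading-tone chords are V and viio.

i42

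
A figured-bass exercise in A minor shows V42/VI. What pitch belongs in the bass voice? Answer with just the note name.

Bb

The applied chord V42/VI is rooted on C: C-E-G-Bb.
The figure 42 means third inversion — the seventh is in the bass.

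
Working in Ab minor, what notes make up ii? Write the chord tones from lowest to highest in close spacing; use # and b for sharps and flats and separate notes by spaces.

ii is the minor supertonic, borrowed from the parallel major (the Dorian ii). In Ab minor that root is Bb.
So the chord is Bb-Db-F.

Bb Db F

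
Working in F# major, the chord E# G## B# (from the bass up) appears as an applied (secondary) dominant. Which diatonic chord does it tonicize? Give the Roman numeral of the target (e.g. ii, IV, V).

The chord is a major triad on E#.
A dominant resolves down a perfect fifth: E# → A#. In F# major, A# is scale degree 3, i.e. iii.

iii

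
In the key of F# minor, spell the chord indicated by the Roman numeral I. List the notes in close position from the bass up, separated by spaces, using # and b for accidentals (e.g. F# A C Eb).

F# A# C#

Scale degree 1 in F# minor is F#; here the chord built on it is altered to a major triad. I is the major tonic (Picardy third), borrowed from the parallel major.
So the chord is F#-A#-C#, a major triad.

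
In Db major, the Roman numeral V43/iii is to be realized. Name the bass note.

The applied chord V43/iii is rooted on C: C-E-G-Bb.
The figure 43 means second inversion — the fifth is in the bass.

G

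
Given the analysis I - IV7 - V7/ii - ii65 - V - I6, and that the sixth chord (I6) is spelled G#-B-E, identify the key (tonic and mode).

The chord E/G# is a major triad rooted on E; its label is I6.
If E is scale degree 1 and the mode makes that degree carry a major triad, the tonic is E and the mode is major.

E major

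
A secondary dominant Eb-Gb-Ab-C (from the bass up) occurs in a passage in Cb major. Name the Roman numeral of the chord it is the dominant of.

The chord is a dominant seventh chord on Ab.
A dominant resolves down a perfect fifth: Ab → Db. In Cb major, Db is scale degree 2, i.e. ii.

ii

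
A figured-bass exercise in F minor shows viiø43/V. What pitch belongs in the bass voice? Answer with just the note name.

The applied chord viiø43/V is rooted on B: B-D-F-A.
The figure 43 means second inversion — the fifth is in the bass.

F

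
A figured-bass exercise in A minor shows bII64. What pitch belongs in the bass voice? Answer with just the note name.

F

bII in A minor has root Bb; the chord is Bb-D-F.
The figure 64 means second inversion — the fifth is in the bass.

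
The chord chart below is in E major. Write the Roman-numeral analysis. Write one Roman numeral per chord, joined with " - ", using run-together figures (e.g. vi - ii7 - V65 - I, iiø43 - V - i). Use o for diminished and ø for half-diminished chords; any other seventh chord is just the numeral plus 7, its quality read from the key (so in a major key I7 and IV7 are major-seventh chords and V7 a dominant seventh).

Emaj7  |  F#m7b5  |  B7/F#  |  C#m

I7 - iiø7 - V43 - vi

Emaj7: root E is the tonic; major seventh chord there is I7.
F#m7b5: half-diminished seventh chord on F# — chromatic; iiø7 (borrowed from the parallel minor).
B7/F#: dominant seventh chord on B = scale degree 5 → V43.
C#m has root C#, degree 6 in E major, so vi.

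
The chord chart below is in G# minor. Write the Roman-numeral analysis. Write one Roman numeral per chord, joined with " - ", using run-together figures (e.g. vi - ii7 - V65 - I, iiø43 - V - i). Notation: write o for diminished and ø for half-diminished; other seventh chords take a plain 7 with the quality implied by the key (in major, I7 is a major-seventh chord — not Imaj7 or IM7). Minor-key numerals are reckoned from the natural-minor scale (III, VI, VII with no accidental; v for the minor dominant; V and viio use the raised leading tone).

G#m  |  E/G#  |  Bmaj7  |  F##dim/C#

i - VI6 - III7 - viio64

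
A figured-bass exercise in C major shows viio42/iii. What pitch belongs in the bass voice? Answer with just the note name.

The applied chord viio42/iii is rooted on D#: D#-F#-A-C.
The figure 42 means third inversion — the seventh is in the bass.

C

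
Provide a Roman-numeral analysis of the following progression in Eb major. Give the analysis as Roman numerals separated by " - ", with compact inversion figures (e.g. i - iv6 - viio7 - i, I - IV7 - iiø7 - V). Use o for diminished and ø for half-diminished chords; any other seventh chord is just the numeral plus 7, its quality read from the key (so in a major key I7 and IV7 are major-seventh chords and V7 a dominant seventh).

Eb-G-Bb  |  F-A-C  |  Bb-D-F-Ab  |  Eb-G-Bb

Eb-G-Bb: major triad on Eb = scale degree 1 → I.
F-A-C: chromatic; F is V of V, so V/V.
Bb-D-F-Ab has root Bb, degree 5 in Eb major, so V7.
Eb-G-Bb: major triad on Eb = scale degree 1 → I.

I - V/V - V7 - I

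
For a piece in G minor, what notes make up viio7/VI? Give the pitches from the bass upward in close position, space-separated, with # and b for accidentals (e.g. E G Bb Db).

D F Ab Cb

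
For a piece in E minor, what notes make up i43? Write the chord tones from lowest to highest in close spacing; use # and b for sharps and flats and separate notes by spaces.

The numeral's case and figure indicate a minor seventh chord. In E minor its root, the first degree, is E.
Stacking thirds from E gives E-G-B-D.
The figured bass 43 indicates second inversion, placing the fifth (B) in the bass: B-D-E-G.

B D E G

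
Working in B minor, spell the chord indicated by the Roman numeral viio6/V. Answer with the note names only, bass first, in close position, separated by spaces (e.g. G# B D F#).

G# B E#

The slash marks an applied leading-tone chord: viio of V. In B minor, V is F#, so the leading tone to it is E#, a half step below.
Building a diminished triad on E# gives E#-G#-B.
With the 6 figure the chord is in first inversion; from the bass G# upward in close position it reads G#-B-E#.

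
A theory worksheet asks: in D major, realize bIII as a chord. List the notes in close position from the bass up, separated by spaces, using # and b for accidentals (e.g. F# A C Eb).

F A C

bIII is a major triad on the lowered third degree, borrowed from the parallel minor. In D major that root is F.
So the chord is F-A-C.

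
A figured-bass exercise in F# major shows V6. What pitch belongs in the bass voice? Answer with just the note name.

V in F# major has root C#; the chord is C#-E#-G#.
The figure 6 means first inversion — the third is in the bass.

E#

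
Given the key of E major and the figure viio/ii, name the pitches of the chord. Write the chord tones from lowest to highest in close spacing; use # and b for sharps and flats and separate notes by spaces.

E# G# B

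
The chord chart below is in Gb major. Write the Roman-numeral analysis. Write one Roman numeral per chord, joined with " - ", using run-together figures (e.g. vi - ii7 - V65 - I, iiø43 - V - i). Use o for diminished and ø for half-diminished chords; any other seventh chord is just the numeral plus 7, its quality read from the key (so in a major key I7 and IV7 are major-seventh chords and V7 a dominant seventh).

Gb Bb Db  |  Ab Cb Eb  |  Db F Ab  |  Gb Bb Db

I - ii - V - I

Gb-Bb-Db has root Gb, degree 1 in Gb major, so I.
Ab-Cb-Eb: root Ab is the supertonic; minor triad there is ii.
Db-F-Ab: root Db is the dominant; major triad there is V.
Gb-Bb-Db: major triad on Gb = scale degree 1 → I.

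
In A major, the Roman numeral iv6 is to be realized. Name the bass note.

F

iv in A major has root D; the chord is D-F-A.
The figure 6 means first inversion — the third is in the bass.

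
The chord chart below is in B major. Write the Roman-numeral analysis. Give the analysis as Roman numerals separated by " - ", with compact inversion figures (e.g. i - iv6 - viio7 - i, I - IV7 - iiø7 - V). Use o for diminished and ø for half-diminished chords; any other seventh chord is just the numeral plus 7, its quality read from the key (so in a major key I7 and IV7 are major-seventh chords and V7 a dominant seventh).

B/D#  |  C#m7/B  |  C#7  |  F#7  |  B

B/D#: major triad on B = scale degree 1 → I6.
C#m7/B has root C#, degree 2 in B major, so ii42.
C#7 is the secondary dominant of V (dominant seventh chord on C#): V7/V.
F#7 has root F#, degree 5 in B major, so V7.
B: root B is the tonic; major triad there is I.

I6 - ii42 - V7/V - V7 - I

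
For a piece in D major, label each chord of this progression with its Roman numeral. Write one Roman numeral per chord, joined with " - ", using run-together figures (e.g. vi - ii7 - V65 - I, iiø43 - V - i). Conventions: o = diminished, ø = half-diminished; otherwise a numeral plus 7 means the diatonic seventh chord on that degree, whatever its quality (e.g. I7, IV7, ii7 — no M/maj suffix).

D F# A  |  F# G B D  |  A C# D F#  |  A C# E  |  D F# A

I - IV42 - I43 - V - I

D-F#-A: major triad on D = scale degree 1 → I.
F#-G-B-D has root G, degree 4 in D major, so IV42.
A-C#-D-F#: root D is the tonic; major seventh chord there is I43.
A-C#-E has root A, degree 5 in D major, so V.
D-F#-A: major triad on D = scale degree 1 → I.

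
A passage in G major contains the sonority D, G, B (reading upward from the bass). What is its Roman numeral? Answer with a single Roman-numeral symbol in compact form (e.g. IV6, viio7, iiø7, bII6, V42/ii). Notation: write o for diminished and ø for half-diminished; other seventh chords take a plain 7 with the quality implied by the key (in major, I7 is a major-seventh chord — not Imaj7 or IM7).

I64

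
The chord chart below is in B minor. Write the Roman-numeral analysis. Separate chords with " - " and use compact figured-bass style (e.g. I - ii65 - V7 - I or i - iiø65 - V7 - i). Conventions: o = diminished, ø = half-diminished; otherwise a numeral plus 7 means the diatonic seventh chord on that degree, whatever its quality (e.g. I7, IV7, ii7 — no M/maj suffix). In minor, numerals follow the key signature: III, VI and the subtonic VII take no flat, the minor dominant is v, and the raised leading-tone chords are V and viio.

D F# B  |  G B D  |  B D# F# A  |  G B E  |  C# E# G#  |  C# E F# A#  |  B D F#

D-F#-B has root B, degree 1 in B minor, so i6.
G-B-D: root G is the submediant; major triad there is VI.
B-D#-F#-A: a dominant seventh chord on B, the applied dominant of iv → V7/iv.
G-B-E: minor triad on E = scale degree 4 → iv6.
C#-E#-G#: a major triad on C#, the applied dominant of V → V/V.
C#-E-F#-A# has root F#, degree 5 in B minor, so V43.
B-D-F#: minor triad on B = scale degree 1 → i.

i6 - VI - V7/iv - iv6 - V/V - V43 - i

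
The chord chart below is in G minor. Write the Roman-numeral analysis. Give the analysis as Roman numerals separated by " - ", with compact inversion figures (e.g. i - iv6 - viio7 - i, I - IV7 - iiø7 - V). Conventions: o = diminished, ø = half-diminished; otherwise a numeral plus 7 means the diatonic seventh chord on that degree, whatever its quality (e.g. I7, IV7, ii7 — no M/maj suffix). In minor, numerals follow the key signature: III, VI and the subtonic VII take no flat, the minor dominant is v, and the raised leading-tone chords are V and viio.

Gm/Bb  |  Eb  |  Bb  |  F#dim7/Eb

i6 - VI - III - viio42

Gm/Bb: minor triad on G = scale degree 1 → i6.
Eb: root Eb is the submediant; major triad there is VI.
Bb: root Bb is the mediant; major triad there is III.
F#dim7/Eb: fully diminished seventh chord on F# = scale degree 7 → viio42.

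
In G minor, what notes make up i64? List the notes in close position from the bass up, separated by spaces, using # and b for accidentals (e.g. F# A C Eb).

D G Bb

In G minor, scale degree 1 is G, and the diatonic chord built there is a minor triad.
Stacking thirds from G gives G-Bb-D.
With the 64 figure the chord is in second inversion; from the bass D upward in close position it reads D-G-Bb.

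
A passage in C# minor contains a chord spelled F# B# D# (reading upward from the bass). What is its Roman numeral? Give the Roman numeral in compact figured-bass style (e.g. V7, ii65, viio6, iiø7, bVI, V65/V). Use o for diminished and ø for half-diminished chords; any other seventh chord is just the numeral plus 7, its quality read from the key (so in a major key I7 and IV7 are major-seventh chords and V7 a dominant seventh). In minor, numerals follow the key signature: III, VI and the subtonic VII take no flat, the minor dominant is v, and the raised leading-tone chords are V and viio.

viio64

The pitches B#-D#-F# form a diminished triad rooted on B#.
B# is scale degree 7 in C# minor, and a diminished triad on that degree is written viio.
With F# in the bass the chord is in second inversion, so the figured bass is 64.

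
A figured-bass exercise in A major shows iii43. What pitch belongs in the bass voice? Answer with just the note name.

G#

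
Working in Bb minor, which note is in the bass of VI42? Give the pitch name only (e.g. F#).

F

VI in Bb minor has root Gb; the chord is Gb-Bb-Db-F.
The figure 42 means third inversion — the seventh is in the bass.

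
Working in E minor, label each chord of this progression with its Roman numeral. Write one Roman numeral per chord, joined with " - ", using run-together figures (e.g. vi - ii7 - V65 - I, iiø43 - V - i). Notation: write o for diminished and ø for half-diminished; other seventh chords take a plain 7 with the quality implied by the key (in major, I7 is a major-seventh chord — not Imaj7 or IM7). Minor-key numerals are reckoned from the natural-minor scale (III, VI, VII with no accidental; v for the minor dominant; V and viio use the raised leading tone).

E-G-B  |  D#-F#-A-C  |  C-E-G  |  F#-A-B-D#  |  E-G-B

i - viio7 - VI - V43 - i

E-G-B has root E, degree 1 in E minor, so i.
D#-F#-A-C has root D#, degree 7 in E minor, so viio7.
C-E-G has root C, degree 6 in E minor, so VI.
F#-A-B-D#: root B is the dominant; dominant seventh chord there is V43.
E-G-B has root E, degree 1 in E minor, so i.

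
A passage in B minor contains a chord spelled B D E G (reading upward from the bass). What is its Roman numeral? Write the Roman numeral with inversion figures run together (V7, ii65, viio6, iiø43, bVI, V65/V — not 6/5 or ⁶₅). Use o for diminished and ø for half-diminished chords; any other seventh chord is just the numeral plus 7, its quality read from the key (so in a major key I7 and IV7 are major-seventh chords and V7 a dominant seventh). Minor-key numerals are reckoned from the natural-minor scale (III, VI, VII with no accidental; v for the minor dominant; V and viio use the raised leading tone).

The pitches E-G-B-D form a minor seventh chord rooted on E.
E is scale degree 4 in B minor, and a minor seventh chord on that degree is written iv7.
With B in the bass the chord is in second inversion, so the figured bass is 43.

iv43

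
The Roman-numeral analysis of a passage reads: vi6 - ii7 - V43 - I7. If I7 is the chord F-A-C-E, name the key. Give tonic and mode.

F major

The chord Fmaj7 is a major seventh chord rooted on F; its label is I7.
If F is scale degree 1 and the mode makes that degree carry a major seventh chord, the tonic is F and the mode is major.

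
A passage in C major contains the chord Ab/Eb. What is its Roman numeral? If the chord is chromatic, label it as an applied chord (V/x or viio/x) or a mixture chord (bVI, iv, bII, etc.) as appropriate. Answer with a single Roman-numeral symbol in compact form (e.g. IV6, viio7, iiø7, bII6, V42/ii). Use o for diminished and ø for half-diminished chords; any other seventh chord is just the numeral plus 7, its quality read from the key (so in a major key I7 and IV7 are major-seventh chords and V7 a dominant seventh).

bVI64

The pitches Ab-C-Eb form a major triad rooted on Ab.
Ab is the lowered sixth degree of C major (diatonic 6 would be A). This is a major triad on the lowered sixth degree, borrowed from the parallel minor.
With Eb in the bass the chord is in second inversion, so the figured bass is 64.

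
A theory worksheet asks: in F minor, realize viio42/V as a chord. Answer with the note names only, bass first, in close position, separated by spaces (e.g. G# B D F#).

Ab B D F

The slash marks an applied leading-tone chord: viio of V. In F minor, V is C, so the leading tone to it is B, a half step below.
Building a fully diminished seventh chord on B gives B-D-F-Ab.
The figured bass 42 indicates third inversion, placing the seventh (Ab) in the bass: Ab-B-D-F.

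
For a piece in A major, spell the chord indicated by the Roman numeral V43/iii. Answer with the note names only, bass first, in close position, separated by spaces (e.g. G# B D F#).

The slash means an applied dominant: we want the dominant of iii. In A major, iii is C# minor, and its dominant is built on G#.
Building a dominant seventh chord on G# gives G#-B#-D#-F#.
The figured bass 43 indicates second inversion, placing the fifth (D#) in the bass: D#-F#-G#-B#.

D# F# G# B#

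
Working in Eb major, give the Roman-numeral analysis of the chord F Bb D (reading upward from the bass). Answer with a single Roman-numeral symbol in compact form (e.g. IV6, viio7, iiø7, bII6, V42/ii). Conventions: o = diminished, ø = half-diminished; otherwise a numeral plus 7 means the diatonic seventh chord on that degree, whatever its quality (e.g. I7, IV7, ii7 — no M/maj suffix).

V64

Stacked in thirds the chord is Bb-D-F: a major triad on Bb.
Bb is scale degree 5 in Eb major, and a major triad on that degree is written V.
With F in the bass the chord is in second inversion, so the figured bass is 64.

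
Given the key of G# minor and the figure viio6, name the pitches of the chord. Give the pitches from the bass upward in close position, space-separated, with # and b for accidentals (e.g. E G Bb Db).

A# C# F##

In G# minor, the leading-tone chord is built on the raised seventh degree, F##.
Stacking thirds from F## gives F##-A#-C#.
With the 6 figure the chord is in first inversion; from the bass A# upward in close position it reads A#-C#-F##.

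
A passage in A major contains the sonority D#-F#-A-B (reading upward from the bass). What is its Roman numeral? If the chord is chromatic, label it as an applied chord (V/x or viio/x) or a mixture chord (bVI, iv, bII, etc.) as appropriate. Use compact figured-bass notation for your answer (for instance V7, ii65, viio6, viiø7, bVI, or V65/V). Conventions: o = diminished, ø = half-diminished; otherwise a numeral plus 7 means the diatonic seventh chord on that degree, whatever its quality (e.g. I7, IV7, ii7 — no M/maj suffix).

V65/V

Stacked in thirds the chord is B-D#-F#-A: a dominant seventh chord on B.
B is not a diatonic chord root with this quality in A major, but it lies a perfect fifth above E (V), so the chord functions as an applied dominant of V.
With D# in the bass the chord is in first inversion, so the figured bass is 65.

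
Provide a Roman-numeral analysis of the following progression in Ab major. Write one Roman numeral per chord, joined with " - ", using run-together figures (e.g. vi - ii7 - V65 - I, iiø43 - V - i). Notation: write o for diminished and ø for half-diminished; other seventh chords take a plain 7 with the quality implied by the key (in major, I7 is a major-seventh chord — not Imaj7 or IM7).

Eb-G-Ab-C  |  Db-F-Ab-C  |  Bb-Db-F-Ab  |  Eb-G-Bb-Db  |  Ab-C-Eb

I43 - IV7 - ii7 - V7 - I

Eb-G-Ab-C has root Ab, degree 1 in Ab major, so I43.
Db-F-Ab-C: major seventh chord on Db = scale degree 4 → IV7.
Bb-Db-F-Ab: root Bb is the supertonic; minor seventh chord there is ii7.
Eb-G-Bb-Db: root Eb is the dominant; dominant seventh chord there is V7.
Ab-C-Eb: major triad on Ab = scale degree 1 → I.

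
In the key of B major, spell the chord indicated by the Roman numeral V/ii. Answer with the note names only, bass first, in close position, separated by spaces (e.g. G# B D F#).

G# B# D#

The slash means an applied dominant: we want the dominant of ii. In B major, ii is C# minor, and its dominant is built on G#.
Building a major triad on G# gives G#-B#-D#.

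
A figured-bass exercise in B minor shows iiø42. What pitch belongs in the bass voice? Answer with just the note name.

iiø in B minor has root C#; the chord is C#-E-G-B.
The figure 42 means third inversion — the seventh is in the bass.

B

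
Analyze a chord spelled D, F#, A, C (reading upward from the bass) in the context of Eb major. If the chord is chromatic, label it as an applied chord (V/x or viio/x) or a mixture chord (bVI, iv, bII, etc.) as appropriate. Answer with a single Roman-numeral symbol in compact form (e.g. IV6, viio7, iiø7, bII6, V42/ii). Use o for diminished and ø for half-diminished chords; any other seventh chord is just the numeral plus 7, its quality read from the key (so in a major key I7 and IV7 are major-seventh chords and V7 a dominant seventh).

Stacked in thirds the chord is D-F#-A-C: a dominant seventh chord on D.
D is not a diatonic chord root with this quality in Eb major, but it lies a perfect fifth above G (iii), so the chord functions as an applied dominant of iii.

V7/iii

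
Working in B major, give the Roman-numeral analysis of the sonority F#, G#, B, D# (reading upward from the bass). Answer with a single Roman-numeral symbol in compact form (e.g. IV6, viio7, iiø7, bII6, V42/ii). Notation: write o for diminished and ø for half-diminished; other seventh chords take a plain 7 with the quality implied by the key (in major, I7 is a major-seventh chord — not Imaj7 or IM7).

vi42

The pitches G#-B-D#-F# form a minor seventh chord rooted on G#.
In B major, G# is the submediant; the diatonic minor seventh chord there is vi7.
With F# in the bass the chord is in third inversion, so the figured bass is 42.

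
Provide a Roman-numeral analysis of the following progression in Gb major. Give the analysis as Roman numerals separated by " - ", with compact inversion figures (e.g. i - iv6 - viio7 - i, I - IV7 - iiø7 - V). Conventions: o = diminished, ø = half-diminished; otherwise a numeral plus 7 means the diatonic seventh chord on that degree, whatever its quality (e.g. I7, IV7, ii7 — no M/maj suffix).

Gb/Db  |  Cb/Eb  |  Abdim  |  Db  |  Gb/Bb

I64 - IV6 - iio - V - I6

Gb/Db: root Gb is the tonic; major triad there is I64.
Cb/Eb: root Cb is the subdominant; major triad there is IV6.
Abdim: diminished triad on Ab — chromatic; iio (borrowed from the parallel minor).
Db: root Db is the dominant; major triad there is V.
Gb/Bb: root Gb is the tonic; major triad there is I6.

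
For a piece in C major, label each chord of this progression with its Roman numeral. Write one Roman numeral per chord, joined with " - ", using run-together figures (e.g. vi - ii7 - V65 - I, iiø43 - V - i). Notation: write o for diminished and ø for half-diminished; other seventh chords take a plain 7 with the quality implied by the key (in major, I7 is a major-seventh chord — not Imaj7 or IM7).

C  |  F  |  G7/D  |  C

I - IV - V43 - I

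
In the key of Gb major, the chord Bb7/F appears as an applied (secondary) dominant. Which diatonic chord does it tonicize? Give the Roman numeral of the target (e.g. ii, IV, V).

vi

The chord is a dominant seventh chord on Bb.
A dominant resolves down a perfect fifth: Bb → Eb. In Gb major, Eb is scale degree 6, i.e. vi.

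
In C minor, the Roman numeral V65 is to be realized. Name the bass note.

B

V in C minor has root G; the chord is G-B-D-F.
The figure 65 means first inversion — the third is in the bass.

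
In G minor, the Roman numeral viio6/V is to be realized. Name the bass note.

E

The applied chord viio6/V is rooted on C#: C#-E-G.
The figure 6 means first inversion — the third is in the bass.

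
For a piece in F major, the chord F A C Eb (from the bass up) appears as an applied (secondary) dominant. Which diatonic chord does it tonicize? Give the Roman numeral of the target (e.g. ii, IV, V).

IV

The chord is a dominant seventh chord on F.
A dominant resolves down a perfect fifth: F → Bb. In F major, Bb is scale degree 4, i.e. IV.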